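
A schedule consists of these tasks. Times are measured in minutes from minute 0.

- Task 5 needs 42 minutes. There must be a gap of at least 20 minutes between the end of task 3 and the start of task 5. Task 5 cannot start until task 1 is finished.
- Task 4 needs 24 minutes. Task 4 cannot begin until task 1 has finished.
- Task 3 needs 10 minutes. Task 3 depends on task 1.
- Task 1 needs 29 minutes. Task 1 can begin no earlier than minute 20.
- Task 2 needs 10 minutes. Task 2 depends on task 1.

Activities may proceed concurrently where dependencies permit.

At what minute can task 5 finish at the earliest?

121

Task 1 cannot begin until its own release at minute 20. It runs from minute 20 to 20 + 29 = minute 49.
After task 1 (finishes minute 49), task 3 can start at minute 49 and finishes at minute 59.
Task 5 needs all of task 3 (finishes minute 59, plus 20-minute gap → minute 79); task 1 (finishes minute 49). That puts its earliest start at minute 79; it finishes at 79 + 42 = minute 121.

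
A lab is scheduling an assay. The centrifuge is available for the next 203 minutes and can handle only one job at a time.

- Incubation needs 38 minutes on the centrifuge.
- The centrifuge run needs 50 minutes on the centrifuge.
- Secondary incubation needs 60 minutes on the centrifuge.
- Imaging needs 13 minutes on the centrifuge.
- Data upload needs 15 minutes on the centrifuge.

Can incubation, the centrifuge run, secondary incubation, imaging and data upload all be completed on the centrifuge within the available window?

Running back to back, the jobs need 38 + 50 + 60 + 13 + 15 = 176 minutes on the centrifuge.
Since 176 ≤ 203, they fit within the window.

Yes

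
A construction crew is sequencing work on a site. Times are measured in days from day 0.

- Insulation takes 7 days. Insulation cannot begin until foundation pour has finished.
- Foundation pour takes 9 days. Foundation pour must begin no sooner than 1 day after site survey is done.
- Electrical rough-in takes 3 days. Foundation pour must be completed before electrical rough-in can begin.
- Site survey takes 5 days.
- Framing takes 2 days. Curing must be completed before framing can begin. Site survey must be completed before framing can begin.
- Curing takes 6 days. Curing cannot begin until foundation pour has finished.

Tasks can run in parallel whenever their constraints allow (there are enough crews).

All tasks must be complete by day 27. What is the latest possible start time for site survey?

Framing has no dependents, so it just needs to finish by day 27. Starting by 27 − 2 = day 25 achieves that.
Since framing (must start by day 25) depends on it, curing must finish by day 25. Backing off its 6-day duration gives a latest start of day 19.
Electrical rough-in has no dependents, so it just needs to finish by day 27. Starting by 27 − 3 = day 24 achieves that.
To finish by day 27, insulation (duration 7) must start no later than day 20.
Foundation pour feeds curing (must start by day 19); electrical rough-in (must start by day 24); insulation (must start by day 20). Taking the minimum, foundation pour must finish by day 19 and start by 19 − 9 = day 10.
Site survey feeds foundation pour (must start by day 10, minus 1-day gap → day 9); framing (must start by day 25). Taking the minimum, site survey must finish by day 9 and start by 9 − 5 = day 4.

4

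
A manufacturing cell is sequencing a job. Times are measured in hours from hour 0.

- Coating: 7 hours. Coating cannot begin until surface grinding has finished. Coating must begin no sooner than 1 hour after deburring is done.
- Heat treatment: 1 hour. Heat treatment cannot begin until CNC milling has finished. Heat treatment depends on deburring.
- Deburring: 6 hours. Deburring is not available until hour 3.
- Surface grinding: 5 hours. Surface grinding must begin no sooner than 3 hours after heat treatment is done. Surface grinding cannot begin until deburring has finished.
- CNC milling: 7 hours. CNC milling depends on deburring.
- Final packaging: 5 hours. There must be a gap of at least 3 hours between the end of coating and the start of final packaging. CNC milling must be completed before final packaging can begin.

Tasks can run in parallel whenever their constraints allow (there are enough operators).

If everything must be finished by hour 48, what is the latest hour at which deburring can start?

11

Final packaging has no dependents, so it just needs to finish by hour 48. Starting by 48 − 5 = hour 43 achieves that.
Coating feeds into final packaging (must start by hour 43, minus 3-hour gap → hour 40); so coating must finish by hour 40 and therefore start by hour 33.
Surface grinding must finish before coating (must start by hour 33). With a 5-hour duration, surface grinding must start by 33 − 5 = hour 28.
Heat treatment has to be done before surface grinding (must start by hour 28, minus 3-hour gap → hour 25). That means finishing by hour 25, i.e. starting by 25 − 1 = hour 24.
CNC milling feeds heat treatment (must start by hour 24); final packaging (must start by hour 43). Taking the minimum, CNC milling must finish by hour 24 and start by 24 − 7 = hour 17.
For deburring: CNC milling (must start by hour 17); heat treatment (must start by hour 24); surface grinding (must start by hour 28); coating (must start by hour 33, minus 1-hour gap → hour 32). The most restrictive is hour 17; with a 6-hour duration, deburring must start by hour 11.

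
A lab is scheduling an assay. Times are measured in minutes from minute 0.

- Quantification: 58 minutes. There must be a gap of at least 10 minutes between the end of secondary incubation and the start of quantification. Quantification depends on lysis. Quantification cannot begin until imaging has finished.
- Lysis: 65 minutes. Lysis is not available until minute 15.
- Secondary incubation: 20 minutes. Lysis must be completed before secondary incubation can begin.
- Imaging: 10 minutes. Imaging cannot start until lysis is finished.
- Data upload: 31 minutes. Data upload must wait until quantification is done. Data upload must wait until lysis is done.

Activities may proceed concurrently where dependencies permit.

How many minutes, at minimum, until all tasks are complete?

Lysis waits on its own release at minute 15, so it starts at minute 15 and finishes at 15 + 65 = minute 80.
Imaging cannot begin until lysis (finishes minute 80). It runs from minute 80 to 80 + 10 = minute 90.
Secondary incubation cannot begin until lysis (finishes minute 80). It runs from minute 80 to 80 + 20 = minute 100.
For quantification: secondary incubation (finishes minute 100, plus 10-minute gap → minute 110); lysis (finishes minute 80); imaging (finishes minute 90). Taking the maximum gives a start of minute 110, and it finishes at 110 + 58 = minute 168.
Data upload has to wait for quantification (finishes minute 168); lysis (finishes minute 80). The latest of these is minute 168, so data upload runs minute 168 to 168 + 31 = minute 199.
All tasks are finished once the last one completes. Finish times: Lysis at 80, Secondary incubation at 100, Imaging at 90, Quantification at 168, Data upload at 199. The latest is minute 199.

199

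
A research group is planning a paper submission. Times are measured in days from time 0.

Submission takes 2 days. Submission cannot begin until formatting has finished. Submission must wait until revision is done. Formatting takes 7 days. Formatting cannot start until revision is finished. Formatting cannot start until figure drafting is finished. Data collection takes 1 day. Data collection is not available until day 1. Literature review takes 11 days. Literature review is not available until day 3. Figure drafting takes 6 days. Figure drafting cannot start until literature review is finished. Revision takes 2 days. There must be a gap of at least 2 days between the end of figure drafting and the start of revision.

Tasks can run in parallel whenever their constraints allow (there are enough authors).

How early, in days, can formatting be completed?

Literature review waits on its own release at day 3, so it starts at day 3 and finishes at 3 + 11 = day 14.
Figure drafting cannot begin until literature review (finishes day 14). It runs from day 14 to 14 + 6 = day 20.
Revision cannot begin until figure drafting (finishes day 20, plus 2-day gap → day 22). It runs from day 22 to 22 + 2 = day 24.
Formatting has to wait for revision (finishes day 24); figure drafting (finishes day 20). The latest of these is day 24, so formatting runs day 24 to 24 + 7 = day 31.

31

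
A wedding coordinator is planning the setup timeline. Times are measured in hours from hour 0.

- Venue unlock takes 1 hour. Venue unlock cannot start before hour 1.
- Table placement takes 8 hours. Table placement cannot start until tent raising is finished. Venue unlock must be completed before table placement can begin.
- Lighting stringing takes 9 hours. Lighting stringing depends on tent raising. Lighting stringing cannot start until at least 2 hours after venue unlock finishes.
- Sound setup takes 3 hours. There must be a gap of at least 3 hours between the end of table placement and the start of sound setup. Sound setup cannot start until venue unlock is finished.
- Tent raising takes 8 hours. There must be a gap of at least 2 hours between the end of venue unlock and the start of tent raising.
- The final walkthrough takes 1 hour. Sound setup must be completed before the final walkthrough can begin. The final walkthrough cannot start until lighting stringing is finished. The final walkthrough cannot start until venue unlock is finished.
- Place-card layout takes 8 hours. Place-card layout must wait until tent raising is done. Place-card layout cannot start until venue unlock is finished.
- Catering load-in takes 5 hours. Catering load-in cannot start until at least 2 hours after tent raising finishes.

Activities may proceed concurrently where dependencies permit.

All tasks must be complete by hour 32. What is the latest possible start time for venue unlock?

6

The final walkthrough has no dependents, so it just needs to finish by hour 32. Starting by 32 − 1 = hour 31 achieves that.
Since the final walkthrough (must start by hour 31) depends on it, sound setup must finish by hour 31. Backing off its 3-hour duration gives a latest start of hour 28.
Table placement must finish before sound setup (must start by hour 28, minus 3-hour gap → hour 25). With an 8-hour duration, table placement must start by 25 − 8 = hour 17.
Since the final walkthrough (must start by hour 31) depends on it, lighting stringing must finish by hour 31. Backing off its 9-hour duration gives a latest start of hour 22.
Catering load-in has no dependents, so it just needs to finish by hour 32. Starting by 32 − 5 = hour 27 achieves that.
To finish by hour 32, place-card layout (duration 8) must start no later than hour 24.
Tent raising must finish in time for table placement (must start by hour 17); lighting stringing (must start by hour 22); catering load-in (must start by hour 27, minus 2-hour gap → hour 25); place-card layout (must start by hour 24). The tightest is hour 17, so tent raising must start by 17 − 8 = hour 9.
For venue unlock: tent raising (must start by hour 9, minus 2-hour gap → hour 7); table placement (must start by hour 17); lighting stringing (must start by hour 22, minus 2-hour gap → hour 20); sound setup (must start by hour 28); place-card layout (must start by hour 24); the final walkthrough (must start by hour 31). The most restrictive is hour 7; with a 1-hour duration, venue unlock must start by hour 6.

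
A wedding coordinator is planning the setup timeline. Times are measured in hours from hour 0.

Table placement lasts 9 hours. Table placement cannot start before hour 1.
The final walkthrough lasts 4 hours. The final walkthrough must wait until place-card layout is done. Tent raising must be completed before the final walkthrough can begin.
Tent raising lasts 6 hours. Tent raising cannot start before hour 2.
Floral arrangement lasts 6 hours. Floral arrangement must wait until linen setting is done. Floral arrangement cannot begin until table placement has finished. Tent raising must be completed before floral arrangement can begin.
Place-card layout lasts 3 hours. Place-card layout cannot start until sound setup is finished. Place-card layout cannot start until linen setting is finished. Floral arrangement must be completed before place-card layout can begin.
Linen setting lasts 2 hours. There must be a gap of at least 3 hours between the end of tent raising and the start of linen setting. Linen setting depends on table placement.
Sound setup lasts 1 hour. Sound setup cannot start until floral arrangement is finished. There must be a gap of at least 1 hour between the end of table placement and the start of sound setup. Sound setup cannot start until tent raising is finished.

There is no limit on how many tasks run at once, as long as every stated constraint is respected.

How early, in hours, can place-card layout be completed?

23

After its own release at hour 1, table placement can start at hour 1 and finishes at hour 10.
Tent raising waits on its own release at hour 2, so it starts at hour 2 and finishes at 2 + 6 = hour 8.
Linen setting cannot start until tent raising (finishes hour 8, plus 3-hour gap → hour 11); table placement (finishes hour 10). The controlling bound is hour 11, so linen setting finishes at 11 + 2 = hour 13.
Floral arrangement needs all of linen setting (finishes hour 13); table placement (finishes hour 10); tent raising (finishes hour 8). That puts its earliest start at hour 13; it finishes at 13 + 6 = hour 19.
Sound setup cannot start until floral arrangement (finishes hour 19); table placement (finishes hour 10, plus 1-hour gap → hour 11); tent raising (finishes hour 8). The controlling bound is hour 19, so sound setup finishes at 19 + 1 = hour 20.
Place-card layout cannot start until sound setup (finishes hour 20); linen setting (finishes hour 13); floral arrangement (finishes hour 19). The controlling bound is hour 20, so place-card layout finishes at 20 + 3 = hour 23.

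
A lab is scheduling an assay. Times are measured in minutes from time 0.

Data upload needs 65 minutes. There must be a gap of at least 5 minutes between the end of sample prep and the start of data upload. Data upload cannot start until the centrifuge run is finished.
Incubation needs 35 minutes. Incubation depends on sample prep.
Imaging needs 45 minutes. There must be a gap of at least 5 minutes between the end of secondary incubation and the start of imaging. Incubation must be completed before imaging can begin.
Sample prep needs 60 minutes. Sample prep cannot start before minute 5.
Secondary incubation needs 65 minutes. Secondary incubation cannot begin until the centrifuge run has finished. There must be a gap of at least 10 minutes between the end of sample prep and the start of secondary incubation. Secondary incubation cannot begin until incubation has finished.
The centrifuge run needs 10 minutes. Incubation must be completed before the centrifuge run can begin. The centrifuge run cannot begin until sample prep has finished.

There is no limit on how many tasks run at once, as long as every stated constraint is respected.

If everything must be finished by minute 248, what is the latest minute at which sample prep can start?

28

To finish by minute 248, imaging (duration 45) must start no later than minute 203.
Secondary incubation must finish before imaging (must start by minute 203, minus 5-minute gap → minute 198). With a 65-minute duration, secondary incubation must start by 198 − 65 = minute 133.
To finish by minute 248, data upload (duration 65) must start no later than minute 183.
The centrifuge run must finish in time for secondary incubation (must start by minute 133); data upload (must start by minute 183). The tightest is minute 133, so the centrifuge run must start by 133 − 10 = minute 123.
Incubation feeds the centrifuge run (must start by minute 123); secondary incubation (must start by minute 133); imaging (must start by minute 203). Taking the minimum, incubation must finish by minute 123 and start by 123 − 35 = minute 88.
Sample prep must finish in time for incubation (must start by minute 88); the centrifuge run (must start by minute 123); secondary incubation (must start by minute 133, minus 10-minute gap → minute 123); data upload (must start by minute 183, minus 5-minute gap → minute 178). The tightest is minute 88, so sample prep must start by 88 − 60 = minute 28.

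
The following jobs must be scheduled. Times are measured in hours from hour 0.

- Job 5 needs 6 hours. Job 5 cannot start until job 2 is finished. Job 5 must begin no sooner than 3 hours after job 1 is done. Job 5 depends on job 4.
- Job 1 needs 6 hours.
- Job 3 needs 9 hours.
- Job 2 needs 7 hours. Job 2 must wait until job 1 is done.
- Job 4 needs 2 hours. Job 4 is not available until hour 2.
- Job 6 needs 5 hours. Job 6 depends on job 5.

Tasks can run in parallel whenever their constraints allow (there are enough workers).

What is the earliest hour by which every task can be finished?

24

Job 4 waits on its own release at hour 2, so it starts at hour 2 and finishes at 2 + 2 = hour 4.
Job 3 can start immediately at hour 0; it finishes at hour 9.
Job 1 can start immediately at hour 0; it finishes at hour 6.
Job 2 waits on job 1 (finishes hour 6), so it starts at hour 6 and finishes at 6 + 7 = hour 13.
Job 5 has to wait for job 2 (finishes hour 13); job 1 (finishes hour 6, plus 3-hour gap → hour 9); job 4 (finishes hour 4). The latest of these is hour 13, so job 5 runs hour 13 to 13 + 6 = hour 19.
Job 6 waits on job 5 (finishes hour 19), so it starts at hour 19 and finishes at 19 + 5 = hour 24.
All tasks are finished once the last one completes. Finish times: Job 1 at 6, Job 2 at 13, Job 3 at 9, Job 4 at 4, Job 5 at 19, Job 6 at 24. The latest is hour 24.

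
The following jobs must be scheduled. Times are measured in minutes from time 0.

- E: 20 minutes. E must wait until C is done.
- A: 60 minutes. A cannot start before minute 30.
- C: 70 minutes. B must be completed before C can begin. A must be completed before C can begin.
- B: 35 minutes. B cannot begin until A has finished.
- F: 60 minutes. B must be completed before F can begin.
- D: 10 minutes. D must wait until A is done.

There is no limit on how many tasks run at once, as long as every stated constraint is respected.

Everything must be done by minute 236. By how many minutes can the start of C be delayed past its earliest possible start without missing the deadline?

After its own release at minute 30, A can start at minute 30 and finishes at minute 90.
After A (finishes minute 90), B can start at minute 90 and finishes at minute 125.
C cannot start until B (finishes minute 125); A (finishes minute 90). The controlling bound is minute 125, so C finishes at 125 + 70 = minute 195.

Working backward from the deadline:
Nothing follows E; the deadline of minute 236 is its only limit. It must start by 236 − 20 = minute 216.
C feeds into E (must start by minute 216); so C must finish by minute 216 and therefore start by minute 146.
So C can start as early as minute 125 and as late as minute 146, giving 146 − 125 = 21 minutes of slack.

21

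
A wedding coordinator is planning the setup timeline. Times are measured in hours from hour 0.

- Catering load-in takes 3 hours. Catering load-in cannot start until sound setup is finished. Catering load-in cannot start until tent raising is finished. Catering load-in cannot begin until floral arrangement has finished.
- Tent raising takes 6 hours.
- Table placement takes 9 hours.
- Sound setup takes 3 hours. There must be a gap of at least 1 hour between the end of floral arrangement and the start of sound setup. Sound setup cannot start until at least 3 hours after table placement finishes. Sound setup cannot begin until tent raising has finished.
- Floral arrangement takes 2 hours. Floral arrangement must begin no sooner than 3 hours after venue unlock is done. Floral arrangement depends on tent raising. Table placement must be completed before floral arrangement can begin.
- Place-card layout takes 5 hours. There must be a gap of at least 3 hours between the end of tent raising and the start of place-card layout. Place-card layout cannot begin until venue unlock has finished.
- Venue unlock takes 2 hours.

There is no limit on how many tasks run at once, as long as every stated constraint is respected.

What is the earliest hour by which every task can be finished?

Table placement can start immediately at hour 0; it finishes at hour 9.
Tent raising can start immediately at hour 0; it finishes at hour 6.
Nothing blocks venue unlock, so it runs from hour 0 to hour 2.
Place-card layout has to wait for tent raising (finishes hour 6, plus 3-hour gap → hour 9); venue unlock (finishes hour 2). The latest of these is hour 9, so place-card layout runs hour 9 to 9 + 5 = hour 14.
Floral arrangement needs all of venue unlock (finishes hour 2, plus 3-hour gap → hour 5); tent raising (finishes hour 6); table placement (finishes hour 9). That puts its earliest start at hour 9; it finishes at 9 + 2 = hour 11.
Sound setup cannot start until floral arrangement (finishes hour 11, plus 1-hour gap → hour 12); table placement (finishes hour 9, plus 3-hour gap → hour 12); tent raising (finishes hour 6). The controlling bound is hour 12, so sound setup finishes at 12 + 3 = hour 15.
Catering load-in has to wait for sound setup (finishes hour 15); tent raising (finishes hour 6); floral arrangement (finishes hour 11). The latest of these is hour 15, so catering load-in runs hour 15 to 15 + 3 = hour 18.
All tasks are finished once the last one completes. Finish times: Venue unlock at 2, Tent raising at 6, Table placement at 9, Floral arrangement at 11, Sound setup at 15, Catering load-in at 18, Place-card layout at 14. The latest is hour 18.

18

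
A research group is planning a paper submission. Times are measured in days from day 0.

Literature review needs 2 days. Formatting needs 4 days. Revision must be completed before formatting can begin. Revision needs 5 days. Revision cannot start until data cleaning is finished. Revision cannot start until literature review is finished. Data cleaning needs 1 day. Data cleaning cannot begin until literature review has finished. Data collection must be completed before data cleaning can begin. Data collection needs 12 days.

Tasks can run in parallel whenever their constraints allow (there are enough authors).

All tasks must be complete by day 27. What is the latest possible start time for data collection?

5

To finish by day 27, formatting (duration 4) must start no later than day 23.
Revision has to be done before formatting (must start by day 23). That means finishing by day 23, i.e. starting by 23 − 5 = day 18.
Data cleaning must finish before revision (must start by day 18). With a 1-day duration, data cleaning must start by 18 − 1 = day 17.
Since data cleaning (must start by day 17) depends on it, data collection must finish by day 17. Backing off its 12-day duration gives a latest start of day 5.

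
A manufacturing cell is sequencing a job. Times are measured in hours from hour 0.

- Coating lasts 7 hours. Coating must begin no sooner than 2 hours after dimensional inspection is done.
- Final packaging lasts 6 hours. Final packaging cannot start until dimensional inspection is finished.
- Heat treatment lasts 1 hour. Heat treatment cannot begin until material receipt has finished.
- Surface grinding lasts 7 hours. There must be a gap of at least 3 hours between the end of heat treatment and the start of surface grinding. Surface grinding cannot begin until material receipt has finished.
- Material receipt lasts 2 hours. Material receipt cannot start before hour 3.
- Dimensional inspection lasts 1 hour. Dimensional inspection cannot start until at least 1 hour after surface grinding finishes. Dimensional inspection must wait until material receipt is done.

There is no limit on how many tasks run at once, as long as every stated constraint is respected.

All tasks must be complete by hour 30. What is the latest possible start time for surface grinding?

Coating must finish by hour 30; it takes 7 hours, so it must start by 30 − 7 = hour 23.
Final packaging must finish by hour 30; it takes 6 hours, so it must start by 30 − 6 = hour 24.
For dimensional inspection: coating (must start by hour 23, minus 2-hour gap → hour 21); final packaging (must start by hour 24). The most restrictive is hour 21; with a 1-hour duration, dimensional inspection must start by hour 20.
Surface grinding feeds into dimensional inspection (must start by hour 20, minus 1-hour gap → hour 19); so surface grinding must finish by hour 19 and therefore start by hour 12.

12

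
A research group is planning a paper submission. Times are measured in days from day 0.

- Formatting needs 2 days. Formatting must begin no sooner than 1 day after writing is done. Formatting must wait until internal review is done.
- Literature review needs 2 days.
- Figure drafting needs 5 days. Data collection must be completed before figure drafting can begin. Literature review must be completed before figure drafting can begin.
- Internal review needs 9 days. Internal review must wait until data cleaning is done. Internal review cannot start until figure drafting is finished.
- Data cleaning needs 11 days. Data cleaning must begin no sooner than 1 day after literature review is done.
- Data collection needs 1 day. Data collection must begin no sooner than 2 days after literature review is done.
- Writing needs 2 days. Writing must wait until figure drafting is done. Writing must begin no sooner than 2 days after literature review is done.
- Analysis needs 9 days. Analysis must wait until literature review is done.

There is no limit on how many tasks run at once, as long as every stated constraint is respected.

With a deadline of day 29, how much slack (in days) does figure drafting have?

Literature review can start immediately at day 0; it finishes at day 2.
Data collection cannot begin until literature review (finishes day 2, plus 2-day gap → day 4). It runs from day 4 to 4 + 1 = day 5.
Figure drafting has to wait for data collection (finishes day 5); literature review (finishes day 2). The latest of these is day 5, so figure drafting runs day 5 to 5 + 5 = day 10.

Working backward from the deadline:
To finish by day 29, formatting (duration 2) must start no later than day 27.
Since formatting (must start by day 27, minus 1-day gap → day 26) depends on it, writing must finish by day 26. Backing off its 2-day duration gives a latest start of day 24.
Internal review feeds into formatting (must start by day 27); so internal review must finish by day 27 and therefore start by day 18.
Figure drafting must finish in time for writing (must start by day 24); internal review (must start by day 18). The tightest is day 18, so figure drafting must start by 18 − 5 = day 13.
So figure drafting can start as early as day 5 and as late as day 13, giving 13 − 5 = 8 days of slack.

8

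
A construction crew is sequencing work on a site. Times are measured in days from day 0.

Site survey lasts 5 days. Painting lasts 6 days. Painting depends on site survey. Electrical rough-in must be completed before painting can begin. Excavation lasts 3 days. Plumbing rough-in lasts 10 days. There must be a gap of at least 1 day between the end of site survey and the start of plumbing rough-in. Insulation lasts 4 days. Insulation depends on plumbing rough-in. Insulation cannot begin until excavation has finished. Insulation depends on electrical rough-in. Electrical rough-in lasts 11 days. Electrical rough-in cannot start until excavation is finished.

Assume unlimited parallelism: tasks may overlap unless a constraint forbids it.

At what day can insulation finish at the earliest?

Excavation has no prerequisites, so it starts at day 0 and finishes at day 3.
Electrical rough-in cannot begin until excavation (finishes day 3). It runs from day 3 to 3 + 11 = day 14.
Nothing blocks site survey, so it runs from day 0 to day 5.
After site survey (finishes day 5, plus 1-day gap → day 6), plumbing rough-in can start at day 6 and finishes at day 16.
For insulation: plumbing rough-in (finishes day 16); excavation (finishes day 3); electrical rough-in (finishes day 14). Taking the maximum gives a start of day 16, and it finishes at 16 + 4 = day 20.

20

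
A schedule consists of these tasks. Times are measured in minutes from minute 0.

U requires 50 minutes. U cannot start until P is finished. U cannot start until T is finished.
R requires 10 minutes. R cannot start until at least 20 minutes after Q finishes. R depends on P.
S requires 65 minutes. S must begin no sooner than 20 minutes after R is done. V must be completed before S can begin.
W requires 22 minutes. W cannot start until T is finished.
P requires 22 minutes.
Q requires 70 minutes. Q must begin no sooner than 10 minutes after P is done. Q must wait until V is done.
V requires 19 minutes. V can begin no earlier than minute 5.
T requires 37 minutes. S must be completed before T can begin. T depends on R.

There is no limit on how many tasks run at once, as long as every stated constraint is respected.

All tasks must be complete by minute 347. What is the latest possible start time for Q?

75

Nothing follows U; the deadline of minute 347 is its only limit. It must start by 347 − 50 = minute 297.
To finish by minute 347, W (duration 22) must start no later than minute 325.
T must finish in time for U (must start by minute 297); W (must start by minute 325). The tightest is minute 297, so T must start by 297 − 37 = minute 260.
S feeds into T (must start by minute 260); so S must finish by minute 260 and therefore start by minute 195.
For R: S (must start by minute 195, minus 20-minute gap → minute 175); T (must start by minute 260). The most restrictive is minute 175; with a 10-minute duration, R must start by minute 165.
Since R (must start by minute 165, minus 20-minute gap → minute 145) depends on it, Q must finish by minute 145. Backing off its 70-minute duration gives a latest start of minute 75.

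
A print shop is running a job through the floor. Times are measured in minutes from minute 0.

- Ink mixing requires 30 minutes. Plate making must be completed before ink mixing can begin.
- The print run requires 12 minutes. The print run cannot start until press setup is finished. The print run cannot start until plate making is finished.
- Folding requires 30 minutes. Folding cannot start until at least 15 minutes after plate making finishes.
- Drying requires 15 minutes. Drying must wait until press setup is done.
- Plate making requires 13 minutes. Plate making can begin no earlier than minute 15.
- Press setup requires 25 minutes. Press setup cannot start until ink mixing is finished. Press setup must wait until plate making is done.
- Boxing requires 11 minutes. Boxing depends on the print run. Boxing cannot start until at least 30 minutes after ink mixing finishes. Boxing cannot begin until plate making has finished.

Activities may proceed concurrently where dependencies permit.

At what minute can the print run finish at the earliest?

Plate making waits on its own release at minute 15, so it starts at minute 15 and finishes at 15 + 13 = minute 28.
Ink mixing waits on plate making (finishes minute 28), so it starts at minute 28 and finishes at 28 + 30 = minute 58.
Press setup cannot start until ink mixing (finishes minute 58); plate making (finishes minute 28). The controlling bound is minute 58, so press setup finishes at 58 + 25 = minute 83.
The print run needs all of press setup (finishes minute 83); plate making (finishes minute 28). That puts its earliest start at minute 83; it finishes at 83 + 12 = minute 95.

95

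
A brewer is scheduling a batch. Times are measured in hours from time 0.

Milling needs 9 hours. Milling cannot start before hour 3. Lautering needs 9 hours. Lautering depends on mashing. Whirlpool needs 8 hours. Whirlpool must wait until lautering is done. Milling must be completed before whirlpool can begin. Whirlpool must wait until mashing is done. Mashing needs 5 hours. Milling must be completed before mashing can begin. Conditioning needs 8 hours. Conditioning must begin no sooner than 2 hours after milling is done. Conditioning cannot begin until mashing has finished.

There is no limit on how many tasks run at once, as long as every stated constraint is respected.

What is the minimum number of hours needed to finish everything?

Milling waits on its own release at hour 3, so it starts at hour 3 and finishes at 3 + 9 = hour 12.
Mashing cannot begin until milling (finishes hour 12). It runs from hour 12 to 12 + 5 = hour 17.
Conditioning has to wait for milling (finishes hour 12, plus 2-hour gap → hour 14); mashing (finishes hour 17). The latest of these is hour 17, so conditioning runs hour 17 to 17 + 8 = hour 25.
After mashing (finishes hour 17), lautering can start at hour 17 and finishes at hour 26.
Whirlpool cannot start until lautering (finishes hour 26); milling (finishes hour 12); mashing (finishes hour 17). The controlling bound is hour 26, so whirlpool finishes at 26 + 8 = hour 34.
All tasks are finished once the last one completes. Finish times: Milling at 12, Mashing at 17, Lautering at 26, Whirlpool at 34, Conditioning at 25. The latest is hour 34.

34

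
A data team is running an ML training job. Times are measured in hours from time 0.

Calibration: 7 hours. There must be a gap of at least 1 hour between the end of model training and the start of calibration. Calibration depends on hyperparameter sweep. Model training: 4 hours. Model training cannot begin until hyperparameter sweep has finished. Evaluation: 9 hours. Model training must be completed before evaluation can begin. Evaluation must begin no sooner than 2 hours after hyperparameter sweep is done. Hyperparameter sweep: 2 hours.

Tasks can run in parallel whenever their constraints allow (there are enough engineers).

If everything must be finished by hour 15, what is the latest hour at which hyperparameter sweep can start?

0

To finish by hour 15, evaluation (duration 9) must start no later than hour 6.
To finish by hour 15, calibration (duration 7) must start no later than hour 8.
Model training feeds evaluation (must start by hour 6); calibration (must start by hour 8, minus 1-hour gap → hour 7). Taking the minimum, model training must finish by hour 6 and start by 6 − 4 = hour 2.
For hyperparameter sweep: model training (must start by hour 2); evaluation (must start by hour 6, minus 2-hour gap → hour 4); calibration (must start by hour 8). The most restrictive is hour 2; with a 2-hour duration, hyperparameter sweep must start by hour 0.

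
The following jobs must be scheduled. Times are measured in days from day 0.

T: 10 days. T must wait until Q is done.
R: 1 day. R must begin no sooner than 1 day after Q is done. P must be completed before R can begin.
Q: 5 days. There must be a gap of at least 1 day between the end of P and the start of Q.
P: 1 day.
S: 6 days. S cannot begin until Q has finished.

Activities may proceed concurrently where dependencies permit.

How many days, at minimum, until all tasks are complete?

17

Nothing blocks P, so it runs from day 0 to day 1.
Q waits on P (finishes day 1, plus 1-day gap → day 2), so it starts at day 2 and finishes at 2 + 5 = day 7.
T waits on Q (finishes day 7), so it starts at day 7 and finishes at 7 + 10 = day 17.
S cannot begin until Q (finishes day 7). It runs from day 7 to 7 + 6 = day 13.
R needs all of Q (finishes day 7, plus 1-day gap → day 8); P (finishes day 1). That puts its earliest start at day 8; it finishes at 8 + 1 = day 9.
All tasks are finished once the last one completes. Finish times: P at 1, Q at 7, R at 9, S at 13, T at 17. The latest is day 17.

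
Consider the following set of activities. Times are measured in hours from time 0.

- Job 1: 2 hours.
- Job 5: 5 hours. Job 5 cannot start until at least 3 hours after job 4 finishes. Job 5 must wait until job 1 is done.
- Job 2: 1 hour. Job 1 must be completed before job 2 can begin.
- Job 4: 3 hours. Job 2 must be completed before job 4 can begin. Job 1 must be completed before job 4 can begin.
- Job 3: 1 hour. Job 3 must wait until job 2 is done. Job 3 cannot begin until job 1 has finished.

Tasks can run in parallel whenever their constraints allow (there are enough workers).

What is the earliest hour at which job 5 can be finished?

14

Job 1 can start immediately at hour 0; it finishes at hour 2.
After job 1 (finishes hour 2), job 2 can start at hour 2 and finishes at hour 3.
Job 4 cannot start until job 2 (finishes hour 3); job 1 (finishes hour 2). The controlling bound is hour 3, so job 4 finishes at 3 + 3 = hour 6.
Job 5 has to wait for job 4 (finishes hour 6, plus 3-hour gap → hour 9); job 1 (finishes hour 2). The latest of these is hour 9, so job 5 runs hour 9 to 9 + 5 = hour 14.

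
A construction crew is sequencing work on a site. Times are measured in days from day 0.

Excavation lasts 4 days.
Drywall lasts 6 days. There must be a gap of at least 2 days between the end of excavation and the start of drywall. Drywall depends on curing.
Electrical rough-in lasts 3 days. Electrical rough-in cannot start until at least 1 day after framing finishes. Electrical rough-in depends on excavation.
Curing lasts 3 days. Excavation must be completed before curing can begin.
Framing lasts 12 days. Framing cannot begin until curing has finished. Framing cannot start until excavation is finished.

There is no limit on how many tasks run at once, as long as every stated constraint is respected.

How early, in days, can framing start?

7

Nothing blocks excavation, so it runs from day 0 to day 4.
Curing cannot begin until excavation (finishes day 4). It runs from day 4 to 4 + 3 = day 7.
Framing waits on curing (finishes day 7); excavation (finishes day 4). The latest of these is day 7, which is the earliest framing can start.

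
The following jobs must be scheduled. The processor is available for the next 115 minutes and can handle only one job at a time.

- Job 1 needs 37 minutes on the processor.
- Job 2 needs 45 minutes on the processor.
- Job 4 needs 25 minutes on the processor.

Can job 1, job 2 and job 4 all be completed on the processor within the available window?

Yes

Running back to back, the jobs need 37 + 45 + 25 = 107 minutes on the processor.
Since 107 ≤ 115, they fit within the window.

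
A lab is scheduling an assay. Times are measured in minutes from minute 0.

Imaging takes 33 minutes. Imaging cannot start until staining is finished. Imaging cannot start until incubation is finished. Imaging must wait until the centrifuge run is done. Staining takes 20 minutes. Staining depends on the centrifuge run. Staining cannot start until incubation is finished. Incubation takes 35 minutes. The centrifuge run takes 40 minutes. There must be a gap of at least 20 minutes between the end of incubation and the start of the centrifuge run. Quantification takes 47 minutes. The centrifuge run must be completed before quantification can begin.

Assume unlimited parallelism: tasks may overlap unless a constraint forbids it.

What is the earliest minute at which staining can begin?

95

Nothing blocks incubation, so it runs from minute 0 to minute 35.
The centrifuge run cannot begin until incubation (finishes minute 35, plus 20-minute gap → minute 55). It runs from minute 55 to 55 + 40 = minute 95.
Staining waits on the centrifuge run (finishes minute 95); incubation (finishes minute 35). The latest of these is minute 95, which is the earliest staining can start.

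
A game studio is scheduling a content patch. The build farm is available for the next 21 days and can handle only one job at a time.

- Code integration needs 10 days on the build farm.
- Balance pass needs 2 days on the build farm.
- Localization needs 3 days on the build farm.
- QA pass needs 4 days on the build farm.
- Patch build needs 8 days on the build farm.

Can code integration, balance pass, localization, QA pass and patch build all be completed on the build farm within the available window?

No

Running back to back, the jobs need 10 + 2 + 3 + 4 + 8 = 27 days on the build farm.
Since 27 > 21, they cannot all fit.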